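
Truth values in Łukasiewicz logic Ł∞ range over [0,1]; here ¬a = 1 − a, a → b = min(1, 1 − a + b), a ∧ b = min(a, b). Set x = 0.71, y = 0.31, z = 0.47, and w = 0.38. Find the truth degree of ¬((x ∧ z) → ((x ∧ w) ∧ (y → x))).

x ∧ z = min(0.71, 0.47) = 0.47
x ∧ w = min(0.71, 0.38) = 0.38
y → x = min(1, 1 − 0.31 + 0.71) = min(1, 1.40) = 1.00
(x ∧ w) ∧ (y → x) = min(0.38, 1.00) = 0.38
(x ∧ z) → ((x ∧ w) ∧ (y → x)) = min(1, 1 − 0.47 + 0.38) = min(1, 0.91) = 0.91
¬((x ∧ z) → ((x ∧ w) ∧ (y → x))) = 1 − 0.91 = 0.09

0.09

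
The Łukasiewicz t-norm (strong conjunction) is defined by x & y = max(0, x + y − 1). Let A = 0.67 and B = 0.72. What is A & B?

0.39

A & B = max(0, 0.67 + 0.72 − 1) = max(0, 0.39) = 0.39
For comparison, the Gödel (minimum) t-norm min(x, y) would give 0.67.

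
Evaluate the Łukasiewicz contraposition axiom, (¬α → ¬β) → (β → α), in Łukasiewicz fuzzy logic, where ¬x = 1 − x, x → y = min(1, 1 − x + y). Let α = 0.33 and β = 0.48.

¬α = 1 − 0.33 = 0.67
¬β = 1 − 0.48 = 0.52
¬α → ¬β = min(1, 1 − 0.67 + 0.52) = min(1, 0.85) = 0.85
β → α = min(1, 1 − 0.48 + 0.33) = min(1, 0.85) = 0.85
(¬α → ¬β) → (β → α) = min(1, 1 − 0.85 + 0.85) = min(1, 1.00) = 1.00
(As expected: an axiom of Ł∞, always 1.)

1.00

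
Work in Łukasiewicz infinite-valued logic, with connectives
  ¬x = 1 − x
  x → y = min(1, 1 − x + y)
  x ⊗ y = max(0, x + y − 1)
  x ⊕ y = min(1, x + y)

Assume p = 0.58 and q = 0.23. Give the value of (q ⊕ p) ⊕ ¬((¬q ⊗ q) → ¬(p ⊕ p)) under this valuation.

q ⊕ p = min(1, 0.23 + 0.58) = min(1, 0.81) = 0.81
¬q = 1 − 0.23 = 0.77
¬q ⊗ q = max(0, 0.77 + 0.23 − 1) = max(0, 0.00) = 0.00
p ⊕ p = min(1, 0.58 + 0.58) = min(1, 1.16) = 1.00
¬(p ⊕ p) = 1 − 1.00 = 0.00
(¬q ⊗ q) → ¬(p ⊕ p) = min(1, 1 − 0.00 + 0.00) = min(1, 1.00) = 1.00
¬((¬q ⊗ q) → ¬(p ⊕ p)) = 1 − 1.00 = 0.00
(q ⊕ p) ⊕ ¬((¬q ⊗ q) → ¬(p ⊕ p)) = min(1, 0.81 + 0.00) = min(1, 0.81) = 0.81

0.81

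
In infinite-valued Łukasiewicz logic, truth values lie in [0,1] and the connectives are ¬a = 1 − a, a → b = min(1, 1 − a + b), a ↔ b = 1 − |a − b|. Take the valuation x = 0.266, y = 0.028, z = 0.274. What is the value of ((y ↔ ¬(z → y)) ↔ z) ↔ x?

0.774

z → y = min(1, 1 − 0.274 + 0.028) = min(1, 0.754) = 0.754
¬(z → y) = 1 − 0.754 = 0.246
y ↔ ¬(z → y) = 1 − |0.028 − 0.246| = 1 − 0.218 = 0.782
(y ↔ ¬(z → y)) ↔ z = 1 − |0.782 − 0.274| = 1 − 0.508 = 0.492
((y ↔ ¬(z → y)) ↔ z) ↔ x = 1 − |0.492 − 0.266| = 1 − 0.226 = 0.774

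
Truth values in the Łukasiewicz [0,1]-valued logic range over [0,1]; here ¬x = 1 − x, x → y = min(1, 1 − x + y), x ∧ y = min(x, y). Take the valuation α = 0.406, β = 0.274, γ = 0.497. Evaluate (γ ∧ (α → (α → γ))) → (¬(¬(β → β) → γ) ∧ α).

α → γ = min(1, 1 − 0.406 + 0.497) = min(1, 1.091) = 1.000
α → (α → γ) = min(1, 1 − 0.406 + 1.000) = min(1, 1.594) = 1.000
γ ∧ (α → (α → γ)) = min(0.497, 1.000) = 0.497
β → β = min(1, 1 − 0.274 + 0.274) = min(1, 1.000) = 1.000
¬(β → β) = 1 − 1.000 = 0.000
¬(β → β) → γ = min(1, 1 − 0.000 + 0.497) = min(1, 1.497) = 1.000
¬(¬(β → β) → γ) = 1 − 1.000 = 0.000
¬(¬(β → β) → γ) ∧ α = min(0.000, 0.406) = 0.000
(γ ∧ (α → (α → γ))) → (¬(¬(β → β) → γ) ∧ α) = min(1, 1 − 0.497 + 0.000) = min(1, 0.503) = 0.503

0.503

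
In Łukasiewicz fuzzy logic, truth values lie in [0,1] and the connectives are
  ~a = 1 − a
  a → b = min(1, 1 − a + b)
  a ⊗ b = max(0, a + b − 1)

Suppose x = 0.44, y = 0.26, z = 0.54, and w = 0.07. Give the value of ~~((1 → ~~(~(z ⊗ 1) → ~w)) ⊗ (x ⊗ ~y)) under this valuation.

0.18

z ⊗ 1 = max(0, 0.54 + 1.00 − 1) = max(0, 0.54) = 0.54
~(z ⊗ 1) = 1 − 0.54 = 0.46
~w = 1 − 0.07 = 0.93
~(z ⊗ 1) → ~w = min(1, 1 − 0.46 + 0.93) = min(1, 1.47) = 1.00
~(~(z ⊗ 1) → ~w) = 1 − 1.00 = 0.00
~~(~(z ⊗ 1) → ~w) = 1 − 0.00 = 1.00
1 → ~~(~(z ⊗ 1) → ~w) = min(1, 1 − 1.00 + 1.00) = min(1, 1.00) = 1.00
~y = 1 − 0.26 = 0.74
x ⊗ ~y = max(0, 0.44 + 0.74 − 1) = max(0, 0.18) = 0.18
(1 → ~~(~(z ⊗ 1) → ~w)) ⊗ (x ⊗ ~y) = max(0, 1.00 + 0.18 − 1) = max(0, 0.18) = 0.18
~((1 → ~~(~(z ⊗ 1) → ~w)) ⊗ (x ⊗ ~y)) = 1 − 0.18 = 0.82
~~((1 → ~~(~(z ⊗ 1) → ~w)) ⊗ (x ⊗ ~y)) = 1 − 0.82 = 0.18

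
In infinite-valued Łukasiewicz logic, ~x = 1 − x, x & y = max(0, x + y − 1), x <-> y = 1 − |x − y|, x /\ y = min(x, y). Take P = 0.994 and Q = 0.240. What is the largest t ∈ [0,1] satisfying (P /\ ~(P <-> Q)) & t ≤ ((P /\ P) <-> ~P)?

0.258

P <-> Q = 1 − |0.994 − 0.240| = 1 − 0.754 = 0.246
~(P <-> Q) = 1 − 0.246 = 0.754
P /\ ~(P <-> Q) = min(0.994, 0.754) = 0.754
So the left factor is P /\ ~(P <-> Q) = 0.754.
P /\ P = min(0.994, 0.994) = 0.994
~P = 1 − 0.994 = 0.006
(P /\ P) <-> ~P = 1 − |0.994 − 0.006| = 1 − 0.988 = 0.012
So the right-hand bound is (P /\ P) <-> ~P = 0.012.
The residuum of the Łukasiewicz t-norm gives the supremum: min(1, 1 − 0.754 + 0.012).
1 − 0.754 + 0.012 = 0.258, so t = min(1, 0.258) = 0.258.
Check: 0.754 & 0.258 = max(0, 0.012) = 0.012 ≤ 0.012.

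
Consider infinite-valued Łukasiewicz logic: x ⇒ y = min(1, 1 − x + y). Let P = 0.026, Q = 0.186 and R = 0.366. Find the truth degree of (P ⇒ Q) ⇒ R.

P ⇒ Q = min(1, 1 − 0.026 + 0.186) = min(1, 1.160) = 1.000
(P ⇒ Q) ⇒ R = min(1, 1 − 1.000 + 0.366) = min(1, 0.366) = 0.366

0.366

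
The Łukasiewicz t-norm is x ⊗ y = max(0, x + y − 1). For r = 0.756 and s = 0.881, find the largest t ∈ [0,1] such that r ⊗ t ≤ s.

1.000

The residuum of the Łukasiewicz t-norm gives the supremum: min(1, 1 − 0.756 + 0.881).
1 − 0.756 + 0.881 = 1.125, so t = min(1, 1.125) = 1.000.
Check: 0.756 ⊗ 1.000 = max(0, 0.756) = 0.756 ≤ 0.881.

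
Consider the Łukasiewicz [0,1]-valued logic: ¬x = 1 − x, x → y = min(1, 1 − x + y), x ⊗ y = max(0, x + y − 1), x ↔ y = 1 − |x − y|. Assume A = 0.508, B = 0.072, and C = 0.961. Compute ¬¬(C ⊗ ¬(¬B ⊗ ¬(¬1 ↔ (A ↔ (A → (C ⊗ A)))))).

0.486

¬B = 1 − 0.072 = 0.928
¬1 = 1 − 1.000 = 0.000
C ⊗ A = max(0, 0.961 + 0.508 − 1) = max(0, 0.469) = 0.469
A → (C ⊗ A) = min(1, 1 − 0.508 + 0.469) = min(1, 0.961) = 0.961
A ↔ (A → (C ⊗ A)) = 1 − |0.508 − 0.961| = 1 − 0.453 = 0.547
¬1 ↔ (A ↔ (A → (C ⊗ A))) = 1 − |0.000 − 0.547| = 1 − 0.547 = 0.453
¬(¬1 ↔ (A ↔ (A → (C ⊗ A)))) = 1 − 0.453 = 0.547
¬B ⊗ ¬(¬1 ↔ (A ↔ (A → (C ⊗ A)))) = max(0, 0.928 + 0.547 − 1) = max(0, 0.475) = 0.475
¬(¬B ⊗ ¬(¬1 ↔ (A ↔ (A → (C ⊗ A))))) = 1 − 0.475 = 0.525
C ⊗ ¬(¬B ⊗ ¬(¬1 ↔ (A ↔ (A → (C ⊗ A))))) = max(0, 0.961 + 0.525 − 1) = max(0, 0.486) = 0.486
¬(C ⊗ ¬(¬B ⊗ ¬(¬1 ↔ (A ↔ (A → (C ⊗ A)))))) = 1 − 0.486 = 0.514
¬¬(C ⊗ ¬(¬B ⊗ ¬(¬1 ↔ (A ↔ (A → (C ⊗ A)))))) = 1 − 0.514 = 0.486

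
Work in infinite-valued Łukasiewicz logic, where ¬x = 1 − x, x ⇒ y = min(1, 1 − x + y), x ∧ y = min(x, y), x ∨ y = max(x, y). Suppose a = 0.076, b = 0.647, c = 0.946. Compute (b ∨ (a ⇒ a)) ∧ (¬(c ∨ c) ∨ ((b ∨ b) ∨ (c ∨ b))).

a ⇒ a = min(1, 1 − 0.076 + 0.076) = min(1, 1.000) = 1.000
b ∨ (a ⇒ a) = max(0.647, 1.000) = 1.000
c ∨ c = max(0.946, 0.946) = 0.946
¬(c ∨ c) = 1 − 0.946 = 0.054
b ∨ b = max(0.647, 0.647) = 0.647
c ∨ b = max(0.946, 0.647) = 0.946
(b ∨ b) ∨ (c ∨ b) = max(0.647, 0.946) = 0.946
¬(c ∨ c) ∨ ((b ∨ b) ∨ (c ∨ b)) = max(0.054, 0.946) = 0.946
(b ∨ (a ⇒ a)) ∧ (¬(c ∨ c) ∨ ((b ∨ b) ∨ (c ∨ b))) = min(1.000, 0.946) = 0.946

0.946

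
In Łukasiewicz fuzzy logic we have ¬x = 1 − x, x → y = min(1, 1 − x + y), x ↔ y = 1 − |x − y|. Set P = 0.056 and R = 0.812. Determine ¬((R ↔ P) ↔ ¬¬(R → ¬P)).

0.756

R ↔ P = 1 − |0.812 − 0.056| = 1 − 0.756 = 0.244
¬P = 1 − 0.056 = 0.944
R → ¬P = min(1, 1 − 0.812 + 0.944) = min(1, 1.132) = 1.000
¬(R → ¬P) = 1 − 1.000 = 0.000
¬¬(R → ¬P) = 1 − 0.000 = 1.000
(R ↔ P) ↔ ¬¬(R → ¬P) = 1 − |0.244 − 1.000| = 1 − 0.756 = 0.244
¬((R ↔ P) ↔ ¬¬(R → ¬P)) = 1 − 0.244 = 0.756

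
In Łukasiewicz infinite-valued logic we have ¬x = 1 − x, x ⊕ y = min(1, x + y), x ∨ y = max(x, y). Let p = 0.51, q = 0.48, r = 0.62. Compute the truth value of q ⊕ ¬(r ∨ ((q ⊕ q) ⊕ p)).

0.48

q ⊕ q = min(1, 0.48 + 0.48) = min(1, 0.96) = 0.96
(q ⊕ q) ⊕ p = min(1, 0.96 + 0.51) = min(1, 1.47) = 1.00
r ∨ ((q ⊕ q) ⊕ p) = max(0.62, 1.00) = 1.00
¬(r ∨ ((q ⊕ q) ⊕ p)) = 1 − 1.00 = 0.00
q ⊕ ¬(r ∨ ((q ⊕ q) ⊕ p)) = min(1, 0.48 + 0.00) = min(1, 0.48) = 0.48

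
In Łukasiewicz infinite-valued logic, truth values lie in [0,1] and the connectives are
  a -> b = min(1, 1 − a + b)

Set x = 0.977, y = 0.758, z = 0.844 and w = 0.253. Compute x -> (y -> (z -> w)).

z -> w = min(1, 1 − 0.844 + 0.253) = min(1, 0.409) = 0.409
y -> (z -> w) = min(1, 1 − 0.758 + 0.409) = min(1, 0.651) = 0.651
x -> (y -> (z -> w)) = min(1, 1 − 0.977 + 0.651) = min(1, 0.674) = 0.674

0.674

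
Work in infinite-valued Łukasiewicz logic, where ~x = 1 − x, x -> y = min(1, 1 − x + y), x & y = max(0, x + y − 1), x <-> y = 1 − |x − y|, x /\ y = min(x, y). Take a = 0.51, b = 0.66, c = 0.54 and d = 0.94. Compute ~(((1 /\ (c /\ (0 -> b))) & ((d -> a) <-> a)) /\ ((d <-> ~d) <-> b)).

0.54

0 -> b = min(1, 1 − 0.00 + 0.66) = min(1, 1.66) = 1.00
c /\ (0 -> b) = min(0.54, 1.00) = 0.54
1 /\ (c /\ (0 -> b)) = min(1.00, 0.54) = 0.54
d -> a = min(1, 1 − 0.94 + 0.51) = min(1, 0.57) = 0.57
(d -> a) <-> a = 1 − |0.57 − 0.51| = 1 − 0.06 = 0.94
(1 /\ (c /\ (0 -> b))) & ((d -> a) <-> a) = max(0, 0.54 + 0.94 − 1) = max(0, 0.48) = 0.48
~d = 1 − 0.94 = 0.06
d <-> ~d = 1 − |0.94 − 0.06| = 1 − 0.88 = 0.12
(d <-> ~d) <-> b = 1 − |0.12 − 0.66| = 1 − 0.54 = 0.46
((1 /\ (c /\ (0 -> b))) & ((d -> a) <-> a)) /\ ((d <-> ~d) <-> b) = min(0.48, 0.46) = 0.46
~(((1 /\ (c /\ (0 -> b))) & ((d -> a) <-> a)) /\ ((d <-> ~d) <-> b)) = 1 − 0.46 = 0.54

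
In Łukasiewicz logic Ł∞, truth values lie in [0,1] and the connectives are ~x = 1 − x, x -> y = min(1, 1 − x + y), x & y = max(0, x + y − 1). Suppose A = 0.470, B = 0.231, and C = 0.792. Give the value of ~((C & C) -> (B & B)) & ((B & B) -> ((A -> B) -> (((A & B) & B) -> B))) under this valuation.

C & C = max(0, 0.792 + 0.792 − 1) = max(0, 0.584) = 0.584
B & B = max(0, 0.231 + 0.231 − 1) = max(0, -0.538) = 0.000
(C & C) -> (B & B) = min(1, 1 − 0.584 + 0.000) = min(1, 0.416) = 0.416
~((C & C) -> (B & B)) = 1 − 0.416 = 0.584
A -> B = min(1, 1 − 0.470 + 0.231) = min(1, 0.761) = 0.761
A & B = max(0, 0.470 + 0.231 − 1) = max(0, -0.299) = 0.000
(A & B) & B = max(0, 0.000 + 0.231 − 1) = max(0, -0.769) = 0.000
((A & B) & B) -> B = min(1, 1 − 0.000 + 0.231) = min(1, 1.231) = 1.000
(A -> B) -> (((A & B) & B) -> B) = min(1, 1 − 0.761 + 1.000) = min(1, 1.239) = 1.000
(B & B) -> ((A -> B) -> (((A & B) & B) -> B)) = min(1, 1 − 0.000 + 1.000) = min(1, 2.000) = 1.000
~((C & C) -> (B & B)) & ((B & B) -> ((A -> B) -> (((A & B) & B) -> B))) = max(0, 0.584 + 1.000 − 1) = max(0, 0.584) = 0.584

0.584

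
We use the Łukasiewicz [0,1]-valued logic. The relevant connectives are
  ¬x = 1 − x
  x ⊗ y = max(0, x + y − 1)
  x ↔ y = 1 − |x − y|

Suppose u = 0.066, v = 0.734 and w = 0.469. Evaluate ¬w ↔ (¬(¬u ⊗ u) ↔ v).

0.797

¬w = 1 − 0.469 = 0.531
¬u = 1 − 0.066 = 0.934
¬u ⊗ u = max(0, 0.934 + 0.066 − 1) = max(0, 0.000) = 0.000
¬(¬u ⊗ u) = 1 − 0.000 = 1.000
¬(¬u ⊗ u) ↔ v = 1 − |1.000 − 0.734| = 1 − 0.266 = 0.734
¬w ↔ (¬(¬u ⊗ u) ↔ v) = 1 − |0.531 − 0.734| = 1 − 0.203 = 0.797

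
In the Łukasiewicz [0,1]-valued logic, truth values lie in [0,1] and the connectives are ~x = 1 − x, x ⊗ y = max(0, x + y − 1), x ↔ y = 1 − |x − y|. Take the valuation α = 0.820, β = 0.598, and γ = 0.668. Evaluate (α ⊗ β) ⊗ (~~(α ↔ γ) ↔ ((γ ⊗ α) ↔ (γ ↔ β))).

0.128

α ⊗ β = max(0, 0.820 + 0.598 − 1) = max(0, 0.418) = 0.418
α ↔ γ = 1 − |0.820 − 0.668| = 1 − 0.152 = 0.848
~(α ↔ γ) = 1 − 0.848 = 0.152
~~(α ↔ γ) = 1 − 0.152 = 0.848
γ ⊗ α = max(0, 0.668 + 0.820 − 1) = max(0, 0.488) = 0.488
γ ↔ β = 1 − |0.668 − 0.598| = 1 − 0.070 = 0.930
(γ ⊗ α) ↔ (γ ↔ β) = 1 − |0.488 − 0.930| = 1 − 0.442 = 0.558
~~(α ↔ γ) ↔ ((γ ⊗ α) ↔ (γ ↔ β)) = 1 − |0.848 − 0.558| = 1 − 0.290 = 0.710
(α ⊗ β) ⊗ (~~(α ↔ γ) ↔ ((γ ⊗ α) ↔ (γ ↔ β))) = max(0, 0.418 + 0.710 − 1) = max(0, 0.128) = 0.128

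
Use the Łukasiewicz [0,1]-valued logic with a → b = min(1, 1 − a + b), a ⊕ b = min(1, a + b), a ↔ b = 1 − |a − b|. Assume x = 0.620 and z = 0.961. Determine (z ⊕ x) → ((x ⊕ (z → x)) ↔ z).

z ⊕ x = min(1, 0.961 + 0.620) = min(1, 1.581) = 1.000
z → x = min(1, 1 − 0.961 + 0.620) = min(1, 0.659) = 0.659
x ⊕ (z → x) = min(1, 0.620 + 0.659) = min(1, 1.279) = 1.000
(x ⊕ (z → x)) ↔ z = 1 − |1.000 − 0.961| = 1 − 0.039 = 0.961
(z ⊕ x) → ((x ⊕ (z → x)) ↔ z) = min(1, 1 − 1.000 + 0.961) = min(1, 0.961) = 0.961

0.961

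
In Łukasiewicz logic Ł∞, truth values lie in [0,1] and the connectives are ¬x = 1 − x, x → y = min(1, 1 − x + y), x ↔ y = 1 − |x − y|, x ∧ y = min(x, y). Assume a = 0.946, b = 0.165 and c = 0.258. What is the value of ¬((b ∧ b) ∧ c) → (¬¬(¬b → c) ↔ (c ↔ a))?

b ∧ b = min(0.165, 0.165) = 0.165
(b ∧ b) ∧ c = min(0.165, 0.258) = 0.165
¬((b ∧ b) ∧ c) = 1 − 0.165 = 0.835
¬b = 1 − 0.165 = 0.835
¬b → c = min(1, 1 − 0.835 + 0.258) = min(1, 0.423) = 0.423
¬(¬b → c) = 1 − 0.423 = 0.577
¬¬(¬b → c) = 1 − 0.577 = 0.423
c ↔ a = 1 − |0.258 − 0.946| = 1 − 0.688 = 0.312
¬¬(¬b → c) ↔ (c ↔ a) = 1 − |0.423 − 0.312| = 1 − 0.111 = 0.889
¬((b ∧ b) ∧ c) → (¬¬(¬b → c) ↔ (c ↔ a)) = min(1, 1 − 0.835 + 0.889) = min(1, 1.054) = 1.000

1.000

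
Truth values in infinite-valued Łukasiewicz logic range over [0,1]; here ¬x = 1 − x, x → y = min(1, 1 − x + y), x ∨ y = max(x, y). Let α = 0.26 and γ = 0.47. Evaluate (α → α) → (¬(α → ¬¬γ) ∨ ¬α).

α → α = min(1, 1 − 0.26 + 0.26) = min(1, 1.00) = 1.00
¬γ = 1 − 0.47 = 0.53
¬¬γ = 1 − 0.53 = 0.47
α → ¬¬γ = min(1, 1 − 0.26 + 0.47) = min(1, 1.21) = 1.00
¬(α → ¬¬γ) = 1 − 1.00 = 0.00
¬α = 1 − 0.26 = 0.74
¬(α → ¬¬γ) ∨ ¬α = max(0.00, 0.74) = 0.74
(α → α) → (¬(α → ¬¬γ) ∨ ¬α) = min(1, 1 − 1.00 + 0.74) = min(1, 0.74) = 0.74

0.74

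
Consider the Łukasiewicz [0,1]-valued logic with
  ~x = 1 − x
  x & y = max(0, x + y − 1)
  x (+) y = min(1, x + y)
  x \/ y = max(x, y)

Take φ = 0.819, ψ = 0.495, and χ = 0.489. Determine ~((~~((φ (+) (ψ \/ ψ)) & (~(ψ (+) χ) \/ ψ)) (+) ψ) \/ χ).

ψ \/ ψ = max(0.495, 0.495) = 0.495
φ (+) (ψ \/ ψ) = min(1, 0.819 + 0.495) = min(1, 1.314) = 1.000
ψ (+) χ = min(1, 0.495 + 0.489) = min(1, 0.984) = 0.984
~(ψ (+) χ) = 1 − 0.984 = 0.016
~(ψ (+) χ) \/ ψ = max(0.016, 0.495) = 0.495
(φ (+) (ψ \/ ψ)) & (~(ψ (+) χ) \/ ψ) = max(0, 1.000 + 0.495 − 1) = max(0, 0.495) = 0.495
~((φ (+) (ψ \/ ψ)) & (~(ψ (+) χ) \/ ψ)) = 1 − 0.495 = 0.505
~~((φ (+) (ψ \/ ψ)) & (~(ψ (+) χ) \/ ψ)) = 1 − 0.505 = 0.495
~~((φ (+) (ψ \/ ψ)) & (~(ψ (+) χ) \/ ψ)) (+) ψ = min(1, 0.495 + 0.495) = min(1, 0.990) = 0.990
(~~((φ (+) (ψ \/ ψ)) & (~(ψ (+) χ) \/ ψ)) (+) ψ) \/ χ = max(0.990, 0.489) = 0.990
~((~~((φ (+) (ψ \/ ψ)) & (~(ψ (+) χ) \/ ψ)) (+) ψ) \/ χ) = 1 − 0.990 = 0.010

0.010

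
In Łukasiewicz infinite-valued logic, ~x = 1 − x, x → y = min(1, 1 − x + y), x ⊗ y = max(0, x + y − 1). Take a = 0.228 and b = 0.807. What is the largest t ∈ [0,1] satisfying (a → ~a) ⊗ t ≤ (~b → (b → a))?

~a = 1 − 0.228 = 0.772
a → ~a = min(1, 1 − 0.228 + 0.772) = min(1, 1.544) = 1.000
So the left factor is a → ~a = 1.000.
~b = 1 − 0.807 = 0.193
b → a = min(1, 1 − 0.807 + 0.228) = min(1, 0.421) = 0.421
~b → (b → a) = min(1, 1 − 0.193 + 0.421) = min(1, 1.228) = 1.000
So the right-hand bound is ~b → (b → a) = 1.000.
The residuum of the Łukasiewicz t-norm gives the supremum: min(1, 1 − 1.000 + 1.000).
1 − 1.000 + 1.000 = 1.000, so t = min(1, 1.000) = 1.000.
Check: 1.000 ⊗ 1.000 = max(0, 1.000) = 1.000 ≤ 1.000.

1.000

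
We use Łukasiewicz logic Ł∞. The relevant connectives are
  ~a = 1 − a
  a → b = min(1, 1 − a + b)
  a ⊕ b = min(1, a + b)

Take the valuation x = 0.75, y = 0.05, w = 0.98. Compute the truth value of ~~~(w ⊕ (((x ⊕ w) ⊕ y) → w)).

x ⊕ w = min(1, 0.75 + 0.98) = min(1, 1.73) = 1.00
(x ⊕ w) ⊕ y = min(1, 1.00 + 0.05) = min(1, 1.05) = 1.00
((x ⊕ w) ⊕ y) → w = min(1, 1 − 1.00 + 0.98) = min(1, 0.98) = 0.98
w ⊕ (((x ⊕ w) ⊕ y) → w) = min(1, 0.98 + 0.98) = min(1, 1.96) = 1.00
~(w ⊕ (((x ⊕ w) ⊕ y) → w)) = 1 − 1.00 = 0.00
~~(w ⊕ (((x ⊕ w) ⊕ y) → w)) = 1 − 0.00 = 1.00
~~~(w ⊕ (((x ⊕ w) ⊕ y) → w)) = 1 − 1.00 = 0.00

0.00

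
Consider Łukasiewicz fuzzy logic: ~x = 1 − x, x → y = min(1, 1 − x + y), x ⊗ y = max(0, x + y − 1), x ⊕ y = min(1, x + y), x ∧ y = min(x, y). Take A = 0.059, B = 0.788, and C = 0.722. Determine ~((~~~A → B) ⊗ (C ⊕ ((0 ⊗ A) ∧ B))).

~A = 1 − 0.059 = 0.941
~~A = 1 − 0.941 = 0.059
~~~A = 1 − 0.059 = 0.941
~~~A → B = min(1, 1 − 0.941 + 0.788) = min(1, 0.847) = 0.847
0 ⊗ A = max(0, 0.000 + 0.059 − 1) = max(0, -0.941) = 0.000
(0 ⊗ A) ∧ B = min(0.000, 0.788) = 0.000
C ⊕ ((0 ⊗ A) ∧ B) = min(1, 0.722 + 0.000) = min(1, 0.722) = 0.722
(~~~A → B) ⊗ (C ⊕ ((0 ⊗ A) ∧ B)) = max(0, 0.847 + 0.722 − 1) = max(0, 0.569) = 0.569
~((~~~A → B) ⊗ (C ⊕ ((0 ⊗ A) ∧ B))) = 1 − 0.569 = 0.431

0.431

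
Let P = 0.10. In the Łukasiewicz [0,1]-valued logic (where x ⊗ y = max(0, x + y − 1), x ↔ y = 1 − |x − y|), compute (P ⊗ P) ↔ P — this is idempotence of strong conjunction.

P ⊗ P = max(0, 0.10 + 0.10 − 1) = max(0, -0.80) = 0.00
(P ⊗ P) ↔ P = 1 − |0.00 − 0.10| = 1 − 0.10 = 0.90
(The value 0.90 < 1 shows this instance is not satisfied; fails in Ł∞ since a ⊗ a = max(0, 2a−1) ≠ a in general.)

0.90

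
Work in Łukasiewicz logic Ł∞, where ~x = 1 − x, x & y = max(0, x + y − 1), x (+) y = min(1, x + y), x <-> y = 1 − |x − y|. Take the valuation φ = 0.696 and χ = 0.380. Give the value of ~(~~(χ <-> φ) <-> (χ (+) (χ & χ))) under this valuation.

χ <-> φ = 1 − |0.380 − 0.696| = 1 − 0.316 = 0.684
~(χ <-> φ) = 1 − 0.684 = 0.316
~~(χ <-> φ) = 1 − 0.316 = 0.684
χ & χ = max(0, 0.380 + 0.380 − 1) = max(0, -0.240) = 0.000
χ (+) (χ & χ) = min(1, 0.380 + 0.000) = min(1, 0.380) = 0.380
~~(χ <-> φ) <-> (χ (+) (χ & χ)) = 1 − |0.684 − 0.380| = 1 − 0.304 = 0.696
~(~~(χ <-> φ) <-> (χ (+) (χ & χ))) = 1 − 0.696 = 0.304

0.304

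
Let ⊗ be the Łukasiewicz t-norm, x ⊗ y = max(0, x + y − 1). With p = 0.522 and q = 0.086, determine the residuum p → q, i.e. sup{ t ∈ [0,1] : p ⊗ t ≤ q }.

0.564

The residuum of the Łukasiewicz t-norm gives the supremum: min(1, 1 − 0.522 + 0.086).
1 − 0.522 + 0.086 = 0.564, so t = min(1, 0.564) = 0.564.
Check: 0.522 ⊗ 0.564 = max(0, 0.086) = 0.086 ≤ 0.086.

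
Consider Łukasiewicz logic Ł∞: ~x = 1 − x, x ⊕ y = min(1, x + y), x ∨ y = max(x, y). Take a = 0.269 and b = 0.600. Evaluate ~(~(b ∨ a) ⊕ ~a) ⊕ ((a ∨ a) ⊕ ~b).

0.669

b ∨ a = max(0.600, 0.269) = 0.600
~(b ∨ a) = 1 − 0.600 = 0.400
~a = 1 − 0.269 = 0.731
~(b ∨ a) ⊕ ~a = min(1, 0.400 + 0.731) = min(1, 1.131) = 1.000
~(~(b ∨ a) ⊕ ~a) = 1 − 1.000 = 0.000
a ∨ a = max(0.269, 0.269) = 0.269
~b = 1 − 0.600 = 0.400
(a ∨ a) ⊕ ~b = min(1, 0.269 + 0.400) = min(1, 0.669) = 0.669
~(~(b ∨ a) ⊕ ~a) ⊕ ((a ∨ a) ⊕ ~b) = min(1, 0.000 + 0.669) = min(1, 0.669) = 0.669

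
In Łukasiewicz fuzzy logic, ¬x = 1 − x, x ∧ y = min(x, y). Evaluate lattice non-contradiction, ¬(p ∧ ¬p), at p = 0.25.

0.75

¬p = 1 − 0.25 = 0.75
p ∧ ¬p = min(0.25, 0.75) = 0.25
¬(p ∧ ¬p) = 1 − 0.25 = 0.75
(The value 0.75 < 1 shows this instance is not satisfied; not a Ł∞-tautology — its value is 1 − min(a, 1−a).)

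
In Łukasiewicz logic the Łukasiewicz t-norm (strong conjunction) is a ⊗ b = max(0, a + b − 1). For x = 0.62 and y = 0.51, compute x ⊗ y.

x ⊗ y = max(0, 0.62 + 0.51 − 1) = max(0, 0.13) = 0.13
For comparison, the Gödel (minimum) t-norm min(a, b) would give 0.51.

0.13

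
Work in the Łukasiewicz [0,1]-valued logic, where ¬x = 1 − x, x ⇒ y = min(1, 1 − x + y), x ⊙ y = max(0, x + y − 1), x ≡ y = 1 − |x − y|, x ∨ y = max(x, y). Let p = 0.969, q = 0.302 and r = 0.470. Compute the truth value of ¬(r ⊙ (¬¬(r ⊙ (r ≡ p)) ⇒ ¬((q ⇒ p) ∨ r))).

0.530

r ≡ p = 1 − |0.470 − 0.969| = 1 − 0.499 = 0.501
r ⊙ (r ≡ p) = max(0, 0.470 + 0.501 − 1) = max(0, -0.029) = 0.000
¬(r ⊙ (r ≡ p)) = 1 − 0.000 = 1.000
¬¬(r ⊙ (r ≡ p)) = 1 − 1.000 = 0.000
q ⇒ p = min(1, 1 − 0.302 + 0.969) = min(1, 1.667) = 1.000
(q ⇒ p) ∨ r = max(1.000, 0.470) = 1.000
¬((q ⇒ p) ∨ r) = 1 − 1.000 = 0.000
¬¬(r ⊙ (r ≡ p)) ⇒ ¬((q ⇒ p) ∨ r) = min(1, 1 − 0.000 + 0.000) = min(1, 1.000) = 1.000
r ⊙ (¬¬(r ⊙ (r ≡ p)) ⇒ ¬((q ⇒ p) ∨ r)) = max(0, 0.470 + 1.000 − 1) = max(0, 0.470) = 0.470
¬(r ⊙ (¬¬(r ⊙ (r ≡ p)) ⇒ ¬((q ⇒ p) ∨ r))) = 1 − 0.470 = 0.530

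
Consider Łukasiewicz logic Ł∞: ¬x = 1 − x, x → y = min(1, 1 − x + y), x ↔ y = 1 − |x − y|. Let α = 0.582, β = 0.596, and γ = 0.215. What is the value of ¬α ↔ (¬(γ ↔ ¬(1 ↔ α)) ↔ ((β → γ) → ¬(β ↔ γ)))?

¬α = 1 − 0.582 = 0.418
1 ↔ α = 1 − |1.000 − 0.582| = 1 − 0.418 = 0.582
¬(1 ↔ α) = 1 − 0.582 = 0.418
γ ↔ ¬(1 ↔ α) = 1 − |0.215 − 0.418| = 1 − 0.203 = 0.797
¬(γ ↔ ¬(1 ↔ α)) = 1 − 0.797 = 0.203
β → γ = min(1, 1 − 0.596 + 0.215) = min(1, 0.619) = 0.619
β ↔ γ = 1 − |0.596 − 0.215| = 1 − 0.381 = 0.619
¬(β ↔ γ) = 1 − 0.619 = 0.381
(β → γ) → ¬(β ↔ γ) = min(1, 1 − 0.619 + 0.381) = min(1, 0.762) = 0.762
¬(γ ↔ ¬(1 ↔ α)) ↔ ((β → γ) → ¬(β ↔ γ)) = 1 − |0.203 − 0.762| = 1 − 0.559 = 0.441
¬α ↔ (¬(γ ↔ ¬(1 ↔ α)) ↔ ((β → γ) → ¬(β ↔ γ))) = 1 − |0.418 − 0.441| = 1 − 0.023 = 0.977

0.977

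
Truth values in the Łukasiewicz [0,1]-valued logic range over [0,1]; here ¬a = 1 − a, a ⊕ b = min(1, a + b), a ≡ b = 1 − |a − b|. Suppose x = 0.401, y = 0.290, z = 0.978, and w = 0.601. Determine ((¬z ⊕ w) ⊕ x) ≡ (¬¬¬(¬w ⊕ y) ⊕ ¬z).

¬z = 1 − 0.978 = 0.022
¬z ⊕ w = min(1, 0.022 + 0.601) = min(1, 0.623) = 0.623
(¬z ⊕ w) ⊕ x = min(1, 0.623 + 0.401) = min(1, 1.024) = 1.000
¬w = 1 − 0.601 = 0.399
¬w ⊕ y = min(1, 0.399 + 0.290) = min(1, 0.689) = 0.689
¬(¬w ⊕ y) = 1 − 0.689 = 0.311
¬¬(¬w ⊕ y) = 1 − 0.311 = 0.689
¬¬¬(¬w ⊕ y) = 1 − 0.689 = 0.311
¬¬¬(¬w ⊕ y) ⊕ ¬z = min(1, 0.311 + 0.022) = min(1, 0.333) = 0.333
((¬z ⊕ w) ⊕ x) ≡ (¬¬¬(¬w ⊕ y) ⊕ ¬z) = 1 − |1.000 − 0.333| = 1 − 0.667 = 0.333

0.333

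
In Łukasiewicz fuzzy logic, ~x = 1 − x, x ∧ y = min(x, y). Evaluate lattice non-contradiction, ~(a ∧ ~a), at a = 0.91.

~a = 1 − 0.91 = 0.09
a ∧ ~a = min(0.91, 0.09) = 0.09
~(a ∧ ~a) = 1 − 0.09 = 0.91
(The value 0.91 < 1 shows this instance is not satisfied; not a Ł∞-tautology — its value is 1 − min(a, 1−a).)

0.91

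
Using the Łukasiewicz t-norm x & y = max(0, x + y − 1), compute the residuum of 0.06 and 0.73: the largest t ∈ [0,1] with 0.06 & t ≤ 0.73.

The residuum of the Łukasiewicz t-norm gives the supremum: min(1, 1 − 0.06 + 0.73).
1 − 0.06 + 0.73 = 1.67, so t = min(1, 1.67) = 1.00.
Check: 0.06 & 1.00 = max(0, 0.06) = 0.06 ≤ 0.73.

1.00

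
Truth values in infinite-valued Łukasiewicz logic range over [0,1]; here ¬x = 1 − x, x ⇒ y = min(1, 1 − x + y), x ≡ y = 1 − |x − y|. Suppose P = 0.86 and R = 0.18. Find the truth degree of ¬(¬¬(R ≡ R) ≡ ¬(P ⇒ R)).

R ≡ R = 1 − |0.18 − 0.18| = 1 − 0.00 = 1.00
¬(R ≡ R) = 1 − 1.00 = 0.00
¬¬(R ≡ R) = 1 − 0.00 = 1.00
P ⇒ R = min(1, 1 − 0.86 + 0.18) = min(1, 0.32) = 0.32
¬(P ⇒ R) = 1 − 0.32 = 0.68
¬¬(R ≡ R) ≡ ¬(P ⇒ R) = 1 − |1.00 − 0.68| = 1 − 0.32 = 0.68
¬(¬¬(R ≡ R) ≡ ¬(P ⇒ R)) = 1 − 0.68 = 0.32

0.32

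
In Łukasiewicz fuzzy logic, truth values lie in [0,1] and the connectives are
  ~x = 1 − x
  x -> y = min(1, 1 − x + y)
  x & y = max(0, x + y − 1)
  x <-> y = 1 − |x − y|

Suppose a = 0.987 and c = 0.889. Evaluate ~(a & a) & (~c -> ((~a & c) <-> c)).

a & a = max(0, 0.987 + 0.987 − 1) = max(0, 0.974) = 0.974
~(a & a) = 1 − 0.974 = 0.026
~c = 1 − 0.889 = 0.111
~a = 1 − 0.987 = 0.013
~a & c = max(0, 0.013 + 0.889 − 1) = max(0, -0.098) = 0.000
(~a & c) <-> c = 1 − |0.000 − 0.889| = 1 − 0.889 = 0.111
~c -> ((~a & c) <-> c) = min(1, 1 − 0.111 + 0.111) = min(1, 1.000) = 1.000
~(a & a) & (~c -> ((~a & c) <-> c)) = max(0, 0.026 + 1.000 − 1) = max(0, 0.026) = 0.026

0.026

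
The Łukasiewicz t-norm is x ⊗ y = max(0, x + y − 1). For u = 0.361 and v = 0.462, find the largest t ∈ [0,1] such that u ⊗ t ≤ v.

1.000

The residuum of the Łukasiewicz t-norm gives the supremum: min(1, 1 − 0.361 + 0.462).
1 − 0.361 + 0.462 = 1.101, so t = min(1, 1.101) = 1.000.
Check: 0.361 ⊗ 1.000 = max(0, 0.361) = 0.361 ≤ 0.462.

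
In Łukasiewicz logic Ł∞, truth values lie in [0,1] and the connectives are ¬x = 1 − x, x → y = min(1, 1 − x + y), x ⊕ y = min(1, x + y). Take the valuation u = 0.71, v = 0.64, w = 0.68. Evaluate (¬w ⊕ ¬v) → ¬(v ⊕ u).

0.32

¬w = 1 − 0.68 = 0.32
¬v = 1 − 0.64 = 0.36
¬w ⊕ ¬v = min(1, 0.32 + 0.36) = min(1, 0.68) = 0.68
v ⊕ u = min(1, 0.64 + 0.71) = min(1, 1.35) = 1.00
¬(v ⊕ u) = 1 − 1.00 = 0.00
(¬w ⊕ ¬v) → ¬(v ⊕ u) = min(1, 1 − 0.68 + 0.00) = min(1, 0.32) = 0.32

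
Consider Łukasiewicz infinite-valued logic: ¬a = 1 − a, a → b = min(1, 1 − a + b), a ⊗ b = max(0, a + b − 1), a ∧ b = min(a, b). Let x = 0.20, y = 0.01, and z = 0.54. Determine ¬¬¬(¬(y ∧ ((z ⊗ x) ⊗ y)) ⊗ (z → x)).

z ⊗ x = max(0, 0.54 + 0.20 − 1) = max(0, -0.26) = 0.00
(z ⊗ x) ⊗ y = max(0, 0.00 + 0.01 − 1) = max(0, -0.99) = 0.00
y ∧ ((z ⊗ x) ⊗ y) = min(0.01, 0.00) = 0.00
¬(y ∧ ((z ⊗ x) ⊗ y)) = 1 − 0.00 = 1.00
z → x = min(1, 1 − 0.54 + 0.20) = min(1, 0.66) = 0.66
¬(y ∧ ((z ⊗ x) ⊗ y)) ⊗ (z → x) = max(0, 1.00 + 0.66 − 1) = max(0, 0.66) = 0.66
¬(¬(y ∧ ((z ⊗ x) ⊗ y)) ⊗ (z → x)) = 1 − 0.66 = 0.34
¬¬(¬(y ∧ ((z ⊗ x) ⊗ y)) ⊗ (z → x)) = 1 − 0.34 = 0.66
¬¬¬(¬(y ∧ ((z ⊗ x) ⊗ y)) ⊗ (z → x)) = 1 − 0.66 = 0.34

0.34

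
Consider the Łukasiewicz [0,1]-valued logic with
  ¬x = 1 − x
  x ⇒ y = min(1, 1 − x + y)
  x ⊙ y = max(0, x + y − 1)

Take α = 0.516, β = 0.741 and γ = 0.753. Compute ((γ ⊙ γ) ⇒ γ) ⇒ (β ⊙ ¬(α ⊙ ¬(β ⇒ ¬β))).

γ ⊙ γ = max(0, 0.753 + 0.753 − 1) = max(0, 0.506) = 0.506
(γ ⊙ γ) ⇒ γ = min(1, 1 − 0.506 + 0.753) = min(1, 1.247) = 1.000
¬β = 1 − 0.741 = 0.259
β ⇒ ¬β = min(1, 1 − 0.741 + 0.259) = min(1, 0.518) = 0.518
¬(β ⇒ ¬β) = 1 − 0.518 = 0.482
α ⊙ ¬(β ⇒ ¬β) = max(0, 0.516 + 0.482 − 1) = max(0, -0.002) = 0.000
¬(α ⊙ ¬(β ⇒ ¬β)) = 1 − 0.000 = 1.000
β ⊙ ¬(α ⊙ ¬(β ⇒ ¬β)) = max(0, 0.741 + 1.000 − 1) = max(0, 0.741) = 0.741
((γ ⊙ γ) ⇒ γ) ⇒ (β ⊙ ¬(α ⊙ ¬(β ⇒ ¬β))) = min(1, 1 − 1.000 + 0.741) = min(1, 0.741) = 0.741

0.741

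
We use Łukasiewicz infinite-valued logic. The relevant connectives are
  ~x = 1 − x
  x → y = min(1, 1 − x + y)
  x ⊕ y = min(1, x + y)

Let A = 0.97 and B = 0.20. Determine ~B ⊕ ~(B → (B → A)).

0.80

~B = 1 − 0.20 = 0.80
B → A = min(1, 1 − 0.20 + 0.97) = min(1, 1.77) = 1.00
B → (B → A) = min(1, 1 − 0.20 + 1.00) = min(1, 1.80) = 1.00
~(B → (B → A)) = 1 − 1.00 = 0.00
~B ⊕ ~(B → (B → A)) = min(1, 0.80 + 0.00) = min(1, 0.80) = 0.80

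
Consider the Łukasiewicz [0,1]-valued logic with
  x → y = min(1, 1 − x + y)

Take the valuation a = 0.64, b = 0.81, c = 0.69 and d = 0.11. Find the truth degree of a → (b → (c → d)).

c → d = min(1, 1 − 0.69 + 0.11) = min(1, 0.42) = 0.42
b → (c → d) = min(1, 1 − 0.81 + 0.42) = min(1, 0.61) = 0.61
a → (b → (c → d)) = min(1, 1 − 0.64 + 0.61) = min(1, 0.97) = 0.97

0.97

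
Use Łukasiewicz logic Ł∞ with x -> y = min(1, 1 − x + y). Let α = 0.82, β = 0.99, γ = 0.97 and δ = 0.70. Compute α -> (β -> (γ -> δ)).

0.92

γ -> δ = min(1, 1 − 0.97 + 0.70) = min(1, 0.73) = 0.73
β -> (γ -> δ) = min(1, 1 − 0.99 + 0.73) = min(1, 0.74) = 0.74
α -> (β -> (γ -> δ)) = min(1, 1 − 0.82 + 0.74) = min(1, 0.92) = 0.92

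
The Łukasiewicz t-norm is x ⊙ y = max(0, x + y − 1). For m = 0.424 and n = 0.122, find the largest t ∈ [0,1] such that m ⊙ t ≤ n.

0.698

The residuum of the Łukasiewicz t-norm gives the supremum: min(1, 1 − 0.424 + 0.122).
1 − 0.424 + 0.122 = 0.698, so t = min(1, 0.698) = 0.698.
Check: 0.424 ⊙ 0.698 = max(0, 0.122) = 0.122 ≤ 0.122.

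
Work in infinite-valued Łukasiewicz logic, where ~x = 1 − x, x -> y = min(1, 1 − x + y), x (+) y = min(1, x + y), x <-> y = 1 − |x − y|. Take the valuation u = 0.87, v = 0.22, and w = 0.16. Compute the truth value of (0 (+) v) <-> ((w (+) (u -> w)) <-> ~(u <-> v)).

0.42

0 (+) v = min(1, 0.00 + 0.22) = min(1, 0.22) = 0.22
u -> w = min(1, 1 − 0.87 + 0.16) = min(1, 0.29) = 0.29
w (+) (u -> w) = min(1, 0.16 + 0.29) = min(1, 0.45) = 0.45
u <-> v = 1 − |0.87 − 0.22| = 1 − 0.65 = 0.35
~(u <-> v) = 1 − 0.35 = 0.65
(w (+) (u -> w)) <-> ~(u <-> v) = 1 − |0.45 − 0.65| = 1 − 0.20 = 0.80
(0 (+) v) <-> ((w (+) (u -> w)) <-> ~(u <-> v)) = 1 − |0.22 − 0.80| = 1 − 0.58 = 0.42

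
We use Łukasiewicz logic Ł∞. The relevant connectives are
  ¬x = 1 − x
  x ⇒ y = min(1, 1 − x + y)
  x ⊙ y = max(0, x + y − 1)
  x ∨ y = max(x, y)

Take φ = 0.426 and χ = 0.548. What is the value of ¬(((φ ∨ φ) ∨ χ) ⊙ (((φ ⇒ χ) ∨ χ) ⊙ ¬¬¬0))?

φ ∨ φ = max(0.426, 0.426) = 0.426
(φ ∨ φ) ∨ χ = max(0.426, 0.548) = 0.548
φ ⇒ χ = min(1, 1 − 0.426 + 0.548) = min(1, 1.122) = 1.000
(φ ⇒ χ) ∨ χ = max(1.000, 0.548) = 1.000
¬0 = 1 − 0.000 = 1.000
¬¬0 = 1 − 1.000 = 0.000
¬¬¬0 = 1 − 0.000 = 1.000
((φ ⇒ χ) ∨ χ) ⊙ ¬¬¬0 = max(0, 1.000 + 1.000 − 1) = max(0, 1.000) = 1.000
((φ ∨ φ) ∨ χ) ⊙ (((φ ⇒ χ) ∨ χ) ⊙ ¬¬¬0) = max(0, 0.548 + 1.000 − 1) = max(0, 0.548) = 0.548
¬(((φ ∨ φ) ∨ χ) ⊙ (((φ ⇒ χ) ∨ χ) ⊙ ¬¬¬0)) = 1 − 0.548 = 0.452

0.452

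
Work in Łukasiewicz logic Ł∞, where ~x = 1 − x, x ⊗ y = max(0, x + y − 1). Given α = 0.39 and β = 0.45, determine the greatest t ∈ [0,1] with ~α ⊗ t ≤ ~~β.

0.84

~α = 1 − 0.39 = 0.61
So the left factor is ~α = 0.61.
~β = 1 − 0.45 = 0.55
~~β = 1 − 0.55 = 0.45
So the right-hand bound is ~~β = 0.45.
The residuum of the Łukasiewicz t-norm gives the supremum: min(1, 1 − 0.61 + 0.45).
1 − 0.61 + 0.45 = 0.84, so t = min(1, 0.84) = 0.84.
Check: 0.61 ⊗ 0.84 = max(0, 0.45) = 0.45 ≤ 0.45.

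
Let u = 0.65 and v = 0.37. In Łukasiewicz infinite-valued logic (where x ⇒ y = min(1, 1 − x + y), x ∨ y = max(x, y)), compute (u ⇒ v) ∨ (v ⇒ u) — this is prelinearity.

u ⇒ v = min(1, 1 − 0.65 + 0.37) = min(1, 0.72) = 0.72
v ⇒ u = min(1, 1 − 0.37 + 0.65) = min(1, 1.28) = 1.00
(u ⇒ v) ∨ (v ⇒ u) = max(0.72, 1.00) = 1.00
(As expected: a Ł∞-tautology — holds in every MV-chain.)

1.00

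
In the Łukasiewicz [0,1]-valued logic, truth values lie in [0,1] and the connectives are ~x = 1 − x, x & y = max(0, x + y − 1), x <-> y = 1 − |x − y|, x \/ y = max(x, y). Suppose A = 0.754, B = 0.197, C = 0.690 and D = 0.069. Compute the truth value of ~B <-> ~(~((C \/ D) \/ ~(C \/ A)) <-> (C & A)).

0.331

~B = 1 − 0.197 = 0.803
C \/ D = max(0.690, 0.069) = 0.690
C \/ A = max(0.690, 0.754) = 0.754
~(C \/ A) = 1 − 0.754 = 0.246
(C \/ D) \/ ~(C \/ A) = max(0.690, 0.246) = 0.690
~((C \/ D) \/ ~(C \/ A)) = 1 − 0.690 = 0.310
C & A = max(0, 0.690 + 0.754 − 1) = max(0, 0.444) = 0.444
~((C \/ D) \/ ~(C \/ A)) <-> (C & A) = 1 − |0.310 − 0.444| = 1 − 0.134 = 0.866
~(~((C \/ D) \/ ~(C \/ A)) <-> (C & A)) = 1 − 0.866 = 0.134
~B <-> ~(~((C \/ D) \/ ~(C \/ A)) <-> (C & A)) = 1 − |0.803 − 0.134| = 1 − 0.669 = 0.331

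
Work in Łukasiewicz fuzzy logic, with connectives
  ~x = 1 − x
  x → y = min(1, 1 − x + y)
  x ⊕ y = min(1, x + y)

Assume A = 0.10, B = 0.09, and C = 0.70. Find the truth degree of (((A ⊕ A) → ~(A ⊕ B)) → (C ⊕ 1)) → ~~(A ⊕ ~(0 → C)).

A ⊕ A = min(1, 0.10 + 0.10) = min(1, 0.20) = 0.20
A ⊕ B = min(1, 0.10 + 0.09) = min(1, 0.19) = 0.19
~(A ⊕ B) = 1 − 0.19 = 0.81
(A ⊕ A) → ~(A ⊕ B) = min(1, 1 − 0.20 + 0.81) = min(1, 1.61) = 1.00
C ⊕ 1 = min(1, 0.70 + 1.00) = min(1, 1.70) = 1.00
((A ⊕ A) → ~(A ⊕ B)) → (C ⊕ 1) = min(1, 1 − 1.00 + 1.00) = min(1, 1.00) = 1.00
0 → C = min(1, 1 − 0.00 + 0.70) = min(1, 1.70) = 1.00
~(0 → C) = 1 − 1.00 = 0.00
A ⊕ ~(0 → C) = min(1, 0.10 + 0.00) = min(1, 0.10) = 0.10
~(A ⊕ ~(0 → C)) = 1 − 0.10 = 0.90
~~(A ⊕ ~(0 → C)) = 1 − 0.90 = 0.10
(((A ⊕ A) → ~(A ⊕ B)) → (C ⊕ 1)) → ~~(A ⊕ ~(0 → C)) = min(1, 1 − 1.00 + 0.10) = min(1, 0.10) = 0.10

0.10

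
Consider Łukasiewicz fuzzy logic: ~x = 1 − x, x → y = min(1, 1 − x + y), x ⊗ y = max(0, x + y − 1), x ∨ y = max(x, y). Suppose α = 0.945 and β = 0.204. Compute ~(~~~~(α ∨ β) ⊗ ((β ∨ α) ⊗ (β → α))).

α ∨ β = max(0.945, 0.204) = 0.945
~(α ∨ β) = 1 − 0.945 = 0.055
~~(α ∨ β) = 1 − 0.055 = 0.945
~~~(α ∨ β) = 1 − 0.945 = 0.055
~~~~(α ∨ β) = 1 − 0.055 = 0.945
β ∨ α = max(0.204, 0.945) = 0.945
β → α = min(1, 1 − 0.204 + 0.945) = min(1, 1.741) = 1.000
(β ∨ α) ⊗ (β → α) = max(0, 0.945 + 1.000 − 1) = max(0, 0.945) = 0.945
~~~~(α ∨ β) ⊗ ((β ∨ α) ⊗ (β → α)) = max(0, 0.945 + 0.945 − 1) = max(0, 0.890) = 0.890
~(~~~~(α ∨ β) ⊗ ((β ∨ α) ⊗ (β → α))) = 1 − 0.890 = 0.110

0.110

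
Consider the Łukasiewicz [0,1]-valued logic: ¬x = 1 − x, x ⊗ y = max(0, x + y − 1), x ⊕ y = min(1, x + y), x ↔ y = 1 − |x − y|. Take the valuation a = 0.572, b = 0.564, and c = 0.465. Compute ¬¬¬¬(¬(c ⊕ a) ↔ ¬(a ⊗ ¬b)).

0.008

c ⊕ a = min(1, 0.465 + 0.572) = min(1, 1.037) = 1.000
¬(c ⊕ a) = 1 − 1.000 = 0.000
¬b = 1 − 0.564 = 0.436
a ⊗ ¬b = max(0, 0.572 + 0.436 − 1) = max(0, 0.008) = 0.008
¬(a ⊗ ¬b) = 1 − 0.008 = 0.992
¬(c ⊕ a) ↔ ¬(a ⊗ ¬b) = 1 − |0.000 − 0.992| = 1 − 0.992 = 0.008
¬(¬(c ⊕ a) ↔ ¬(a ⊗ ¬b)) = 1 − 0.008 = 0.992
¬¬(¬(c ⊕ a) ↔ ¬(a ⊗ ¬b)) = 1 − 0.992 = 0.008
¬¬¬(¬(c ⊕ a) ↔ ¬(a ⊗ ¬b)) = 1 − 0.008 = 0.992
¬¬¬¬(¬(c ⊕ a) ↔ ¬(a ⊗ ¬b)) = 1 − 0.992 = 0.008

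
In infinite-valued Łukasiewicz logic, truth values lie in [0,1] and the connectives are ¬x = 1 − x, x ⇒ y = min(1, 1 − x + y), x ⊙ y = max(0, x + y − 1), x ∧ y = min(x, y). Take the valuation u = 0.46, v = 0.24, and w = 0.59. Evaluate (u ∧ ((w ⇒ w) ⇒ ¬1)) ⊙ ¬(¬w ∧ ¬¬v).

0.00

w ⇒ w = min(1, 1 − 0.59 + 0.59) = min(1, 1.00) = 1.00
¬1 = 1 − 1.00 = 0.00
(w ⇒ w) ⇒ ¬1 = min(1, 1 − 1.00 + 0.00) = min(1, 0.00) = 0.00
u ∧ ((w ⇒ w) ⇒ ¬1) = min(0.46, 0.00) = 0.00
¬w = 1 − 0.59 = 0.41
¬v = 1 − 0.24 = 0.76
¬¬v = 1 − 0.76 = 0.24
¬w ∧ ¬¬v = min(0.41, 0.24) = 0.24
¬(¬w ∧ ¬¬v) = 1 − 0.24 = 0.76
(u ∧ ((w ⇒ w) ⇒ ¬1)) ⊙ ¬(¬w ∧ ¬¬v) = max(0, 0.00 + 0.76 − 1) = max(0, -0.24) = 0.00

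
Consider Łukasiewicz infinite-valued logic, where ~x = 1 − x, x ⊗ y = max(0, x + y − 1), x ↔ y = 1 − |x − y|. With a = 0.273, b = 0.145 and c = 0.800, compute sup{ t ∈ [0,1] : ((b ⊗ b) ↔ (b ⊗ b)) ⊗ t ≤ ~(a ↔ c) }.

b ⊗ b = max(0, 0.145 + 0.145 − 1) = max(0, -0.710) = 0.000
(b ⊗ b) ↔ (b ⊗ b) = 1 − |0.000 − 0.000| = 1 − 0.000 = 1.000
So the left factor is (b ⊗ b) ↔ (b ⊗ b) = 1.000.
a ↔ c = 1 − |0.273 − 0.800| = 1 − 0.527 = 0.473
~(a ↔ c) = 1 − 0.473 = 0.527
So the right-hand bound is ~(a ↔ c) = 0.527.
The residuum of the Łukasiewicz t-norm gives the supremum: min(1, 1 − 1.000 + 0.527).
1 − 1.000 + 0.527 = 0.527, so t = min(1, 0.527) = 0.527.
Check: 1.000 ⊗ 0.527 = max(0, 0.527) = 0.527 ≤ 0.527.

0.527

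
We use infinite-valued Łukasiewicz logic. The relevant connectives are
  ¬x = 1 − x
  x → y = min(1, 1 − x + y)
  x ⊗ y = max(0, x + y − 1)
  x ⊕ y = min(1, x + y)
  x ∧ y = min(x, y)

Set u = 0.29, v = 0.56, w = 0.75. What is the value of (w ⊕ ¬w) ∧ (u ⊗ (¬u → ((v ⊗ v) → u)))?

¬w = 1 − 0.75 = 0.25
w ⊕ ¬w = min(1, 0.75 + 0.25) = min(1, 1.00) = 1.00
¬u = 1 − 0.29 = 0.71
v ⊗ v = max(0, 0.56 + 0.56 − 1) = max(0, 0.12) = 0.12
(v ⊗ v) → u = min(1, 1 − 0.12 + 0.29) = min(1, 1.17) = 1.00
¬u → ((v ⊗ v) → u) = min(1, 1 − 0.71 + 1.00) = min(1, 1.29) = 1.00
u ⊗ (¬u → ((v ⊗ v) → u)) = max(0, 0.29 + 1.00 − 1) = max(0, 0.29) = 0.29
(w ⊕ ¬w) ∧ (u ⊗ (¬u → ((v ⊗ v) → u))) = min(1.00, 0.29) = 0.29

0.29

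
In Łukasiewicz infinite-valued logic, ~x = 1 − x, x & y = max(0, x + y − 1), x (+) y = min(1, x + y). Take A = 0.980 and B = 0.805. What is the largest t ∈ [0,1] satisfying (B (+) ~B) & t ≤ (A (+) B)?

~B = 1 − 0.805 = 0.195
B (+) ~B = min(1, 0.805 + 0.195) = min(1, 1.000) = 1.000
So the left factor is B (+) ~B = 1.000.
A (+) B = min(1, 0.980 + 0.805) = min(1, 1.785) = 1.000
So the right-hand bound is A (+) B = 1.000.
The residuum of the Łukasiewicz t-norm gives the supremum: min(1, 1 − 1.000 + 1.000).
1 − 1.000 + 1.000 = 1.000, so t = min(1, 1.000) = 1.000.
Check: 1.000 & 1.000 = max(0, 1.000) = 1.000 ≤ 1.000.

1.000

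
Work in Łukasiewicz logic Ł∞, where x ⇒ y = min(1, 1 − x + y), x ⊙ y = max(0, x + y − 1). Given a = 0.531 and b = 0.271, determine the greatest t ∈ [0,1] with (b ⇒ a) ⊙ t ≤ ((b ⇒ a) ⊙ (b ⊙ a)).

0.000

b ⇒ a = min(1, 1 − 0.271 + 0.531) = min(1, 1.260) = 1.000
So the left factor is b ⇒ a = 1.000.
b ⊙ a = max(0, 0.271 + 0.531 − 1) = max(0, -0.198) = 0.000
(b ⇒ a) ⊙ (b ⊙ a) = max(0, 1.000 + 0.000 − 1) = max(0, 0.000) = 0.000
So the right-hand bound is (b ⇒ a) ⊙ (b ⊙ a) = 0.000.
The residuum of the Łukasiewicz t-norm gives the supremum: min(1, 1 − 1.000 + 0.000).
1 − 1.000 + 0.000 = 0.000, so t = min(1, 0.000) = 0.000.
Check: 1.000 ⊙ 0.000 = max(0, 0.000) = 0.000 ≤ 0.000.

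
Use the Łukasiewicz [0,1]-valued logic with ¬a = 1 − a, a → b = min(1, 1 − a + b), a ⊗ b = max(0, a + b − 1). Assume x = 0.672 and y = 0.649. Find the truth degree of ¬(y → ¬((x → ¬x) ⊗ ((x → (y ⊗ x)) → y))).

0.305

¬x = 1 − 0.672 = 0.328
x → ¬x = min(1, 1 − 0.672 + 0.328) = min(1, 0.656) = 0.656
y ⊗ x = max(0, 0.649 + 0.672 − 1) = max(0, 0.321) = 0.321
x → (y ⊗ x) = min(1, 1 − 0.672 + 0.321) = min(1, 0.649) = 0.649
(x → (y ⊗ x)) → y = min(1, 1 − 0.649 + 0.649) = min(1, 1.000) = 1.000
(x → ¬x) ⊗ ((x → (y ⊗ x)) → y) = max(0, 0.656 + 1.000 − 1) = max(0, 0.656) = 0.656
¬((x → ¬x) ⊗ ((x → (y ⊗ x)) → y)) = 1 − 0.656 = 0.344
y → ¬((x → ¬x) ⊗ ((x → (y ⊗ x)) → y)) = min(1, 1 − 0.649 + 0.344) = min(1, 0.695) = 0.695
¬(y → ¬((x → ¬x) ⊗ ((x → (y ⊗ x)) → y))) = 1 − 0.695 = 0.305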